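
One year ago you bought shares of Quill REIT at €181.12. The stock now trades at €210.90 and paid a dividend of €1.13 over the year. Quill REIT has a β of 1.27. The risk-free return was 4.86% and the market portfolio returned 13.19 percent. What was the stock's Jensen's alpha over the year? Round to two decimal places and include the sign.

+1.63%

Realised HPR = (P1 + D1 − P0) / P0 = (210.90 + 1.13 − 181.12) / 181.12 = 30.91 / 181.12 = 17.0660%
MRP = 13.19% − 4.86% = 8.33%
CAPM required = R_f + β·MRP = 4.86% + 1.27 × 8.33% = 15.4391%
α = realised − required = 17.0660% − 15.4391% = +1.63%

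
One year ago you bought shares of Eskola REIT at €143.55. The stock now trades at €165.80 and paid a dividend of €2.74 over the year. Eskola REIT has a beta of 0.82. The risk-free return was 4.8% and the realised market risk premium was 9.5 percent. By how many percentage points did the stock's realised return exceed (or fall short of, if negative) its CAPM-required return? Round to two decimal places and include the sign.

+4.82%

Realised HPR = (P1 + D1 − P0) / P0 = (165.80 + 2.74 − 143.55) / 143.55 = 24.99 / 143.55 = 17.4086%
CAPM required = R_f + β·MRP = 4.8% + 0.82 × 9.5% = 12.5900%
α = realised − required = 17.4086% − 12.5900% = +4.82%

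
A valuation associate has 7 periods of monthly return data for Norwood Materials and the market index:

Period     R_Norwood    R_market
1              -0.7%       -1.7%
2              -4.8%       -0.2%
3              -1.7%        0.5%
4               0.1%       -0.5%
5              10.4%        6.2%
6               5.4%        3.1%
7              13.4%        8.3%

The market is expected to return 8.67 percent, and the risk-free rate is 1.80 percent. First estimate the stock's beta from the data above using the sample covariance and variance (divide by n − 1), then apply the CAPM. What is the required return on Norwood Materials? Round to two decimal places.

13.43%

Mean R_i = (-0.7 − 4.8 − 1.7 + 0.1 + 10.4 + 5.4 + 13.4) / 7 = 3.1571%
Mean R_m = (-1.7 − 0.2 + 0.5 − 0.5 + 6.2 + 3.1 + 8.3) / 7 = 2.2429%
Σ(R_i − R̄_i)(R_m − R̄_m) = 144.1229  ⇒  Cov = 144.1229 / 6 = 24.0205
Σ(R_m − R̄_m)² = 85.1571  ⇒  Var(R_m) = 85.1571 / 6 = 14.1929
β = Cov / Var(R_m) = 24.0205 / 14.1929 = 1.6924
MRP = 8.67% − 1.80% = 6.87%
E(R) = R_f + β × MRP = 1.80% + 1.6924 × 6.87% = 13.43%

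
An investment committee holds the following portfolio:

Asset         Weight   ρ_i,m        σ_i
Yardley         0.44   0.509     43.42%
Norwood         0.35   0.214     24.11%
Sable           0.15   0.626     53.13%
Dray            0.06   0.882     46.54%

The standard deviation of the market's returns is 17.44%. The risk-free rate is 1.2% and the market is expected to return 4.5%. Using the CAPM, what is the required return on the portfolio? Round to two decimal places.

β_Yardley = 0.509 × 43.42% / 17.44% = 1.2672
β_Norwood = 0.214 × 24.11% / 17.44% = 0.2958
β_Sable = 0.626 × 53.13% / 17.44% = 1.9071
β_Dray = 0.882 × 46.54% / 17.44% = 2.3537
β_P = Σ w_i β_i = 0.44×1.2672 + 0.35×0.2958 + 0.15×1.9071 + 0.06×2.3537 = 1.0884
MRP = 4.5% − 1.2% = 3.30%
E(R_P) = R_f + β_P × MRP = 1.2% + 1.0884 × 3.3% = 4.79%

4.79%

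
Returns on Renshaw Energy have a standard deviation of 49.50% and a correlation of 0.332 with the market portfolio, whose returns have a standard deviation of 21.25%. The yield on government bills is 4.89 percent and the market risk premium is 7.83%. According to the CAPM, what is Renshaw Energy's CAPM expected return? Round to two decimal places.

10.95%

β = ρ × σ_i / σ_m = 0.332 × 49.50% / 21.25% = 0.7734
E(R) = 4.89% + 0.7734 × 7.83% = 10.95%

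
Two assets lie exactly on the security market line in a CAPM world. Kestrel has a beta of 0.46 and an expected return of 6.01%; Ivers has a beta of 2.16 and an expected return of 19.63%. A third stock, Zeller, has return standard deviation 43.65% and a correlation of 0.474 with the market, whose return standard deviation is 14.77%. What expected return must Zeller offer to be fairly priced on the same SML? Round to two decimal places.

MRP = (19.63% − 6.01%) / (2.16 − 0.46) = 8.0118%
R_f = 6.01% − 0.46 × 8.0118% = 2.3246%
β_Zeller = ρ·σ_i/σ_m = 0.474 × 43.65 / 14.77 = 1.4008
E(R_Zeller) = R_f + β × MRP = 2.3246% + 1.4008 × 8.0118% = 13.55%

13.55%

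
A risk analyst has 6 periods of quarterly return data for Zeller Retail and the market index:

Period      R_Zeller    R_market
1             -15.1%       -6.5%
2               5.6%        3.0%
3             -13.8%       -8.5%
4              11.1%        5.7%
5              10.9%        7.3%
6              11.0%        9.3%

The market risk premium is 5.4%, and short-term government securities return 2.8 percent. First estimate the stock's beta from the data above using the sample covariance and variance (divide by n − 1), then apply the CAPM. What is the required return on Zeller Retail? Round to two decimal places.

Mean R_i = (-15.1 + 5.6 − 13.8 + 11.1 + 10.9 + 11.0) / 6 = 1.6167%
Mean R_m = (-6.5 + 3.0 − 8.5 + 5.7 + 7.3 + 9.3) / 6 = 1.7167%
Σ(R_i − R̄_i)(R_m − R̄_m) = 460.7383  ⇒  Cov = 460.7383 / 5 = 92.1477
Σ(R_m − R̄_m)² = 278.0883  ⇒  Var(R_m) = 278.0883 / 5 = 55.6177
β = Cov / Var(R_m) = 92.1477 / 55.6177 = 1.6568
E(R) = R_f + β × MRP = 2.8% + 1.6568 × 5.4% = 11.75%

11.75%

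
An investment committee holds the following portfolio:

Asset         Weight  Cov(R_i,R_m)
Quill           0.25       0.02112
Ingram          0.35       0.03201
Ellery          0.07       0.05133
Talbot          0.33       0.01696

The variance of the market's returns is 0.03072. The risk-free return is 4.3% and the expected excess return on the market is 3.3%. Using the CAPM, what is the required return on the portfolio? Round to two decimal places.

β_Quill = 0.02112 / 0.03072 = 0.6875
β_Ingram = 0.03201 / 0.03072 = 1.0420
β_Ellery = 0.05133 / 0.03072 = 1.6709
β_Talbot = 0.01696 / 0.03072 = 0.5521
β_P = Σ w_i β_i = 0.25×0.6875 + 0.35×1.0420 + 0.07×1.6709 + 0.33×0.5521 = 0.8357
E(R_P) = R_f + β_P × MRP = 4.3% + 0.8357 × 3.3% = 7.06%

7.06%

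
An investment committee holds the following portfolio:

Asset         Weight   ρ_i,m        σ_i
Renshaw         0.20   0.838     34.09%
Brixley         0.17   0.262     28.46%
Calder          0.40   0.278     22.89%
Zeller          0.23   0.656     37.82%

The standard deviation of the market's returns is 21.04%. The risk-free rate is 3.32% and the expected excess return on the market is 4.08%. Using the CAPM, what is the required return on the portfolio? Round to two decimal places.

6.27%

β_Renshaw = 0.838 × 34.09% / 21.04% = 1.3578
β_Brixley = 0.262 × 28.46% / 21.04% = 0.3544
β_Calder = 0.278 × 22.89% / 21.04% = 0.3024
β_Zeller = 0.656 × 37.82% / 21.04% = 1.1792
β_P = Σ w_i β_i = 0.20×1.3578 + 0.17×0.3544 + 0.40×0.3024 + 0.23×1.1792 = 0.7240
E(R_P) = R_f + β_P × MRP = 3.32% + 0.7240 × 4.08% = 6.27%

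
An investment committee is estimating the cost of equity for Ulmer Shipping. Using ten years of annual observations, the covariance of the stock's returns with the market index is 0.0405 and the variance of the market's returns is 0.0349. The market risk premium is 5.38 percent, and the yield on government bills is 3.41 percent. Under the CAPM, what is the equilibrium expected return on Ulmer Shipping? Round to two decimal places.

β = Cov(R_i, R_m) / Var(R_m) = 0.0405 / 0.0349 = 1.1605
E(R) = R_f + β × MRP = 3.41% + 1.1605 × 5.38% = 9.65%

9.65%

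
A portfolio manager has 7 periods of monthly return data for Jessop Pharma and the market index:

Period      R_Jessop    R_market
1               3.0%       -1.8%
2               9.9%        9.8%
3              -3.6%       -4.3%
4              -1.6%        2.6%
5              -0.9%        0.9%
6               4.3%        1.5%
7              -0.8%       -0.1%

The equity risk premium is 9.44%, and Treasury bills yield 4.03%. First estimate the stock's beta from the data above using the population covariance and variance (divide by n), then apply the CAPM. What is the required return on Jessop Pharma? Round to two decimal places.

Mean R_i = (3.0 + 9.9 − 3.6 − 1.6 − 0.9 + 4.3 − 0.8) / 7 = 1.4714%
Mean R_m = (-1.8 + 9.8 − 4.3 + 2.6 + 0.9 + 1.5 − 0.1) / 7 = 1.2286%
Σ(R_i − R̄_i)(R_m − R̄_m) = 96.0057  ⇒  Cov = 96.0057 / 7 = 13.7151
Σ(R_m − R̄_m)² = 117.0343  ⇒  Var(R_m) = 117.0343 / 7 = 16.7192
β = Cov / Var(R_m) = 13.7151 / 16.7192 = 0.8203
E(R) = R_f + β × MRP = 4.03% + 0.8203 × 9.44% = 11.77%

11.77%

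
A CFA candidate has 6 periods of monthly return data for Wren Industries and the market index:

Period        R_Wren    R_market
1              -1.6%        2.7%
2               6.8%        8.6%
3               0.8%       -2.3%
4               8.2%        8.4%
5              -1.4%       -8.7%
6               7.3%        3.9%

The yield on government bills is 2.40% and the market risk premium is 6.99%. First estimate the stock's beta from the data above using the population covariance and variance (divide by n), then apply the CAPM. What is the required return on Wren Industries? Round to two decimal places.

6.17%

Mean R_i = (-1.6 + 6.8 + 0.8 + 8.2 − 1.4 + 7.3) / 6 = 3.3500%
Mean R_m = (2.7 + 8.6 − 2.3 + 8.4 − 8.7 + 3.9) / 6 = 2.1000%
Σ(R_i − R̄_i)(R_m − R̄_m) = 119.6400  ⇒  Cov = 119.6400 / 6 = 19.9400
Σ(R_m − R̄_m)² = 221.5400  ⇒  Var(R_m) = 221.5400 / 6 = 36.9233
β = Cov / Var(R_m) = 19.9400 / 36.9233 = 0.5400
E(R) = R_f + β × MRP = 2.40% + 0.5400 × 6.99% = 6.17%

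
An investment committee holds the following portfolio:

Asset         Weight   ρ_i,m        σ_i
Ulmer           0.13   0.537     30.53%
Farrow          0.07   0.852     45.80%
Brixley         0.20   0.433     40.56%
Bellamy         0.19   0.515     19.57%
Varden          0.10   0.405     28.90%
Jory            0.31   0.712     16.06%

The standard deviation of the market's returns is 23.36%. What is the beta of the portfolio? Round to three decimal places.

β_Ulmer = 0.537 × 30.53% / 23.36% = 0.7018
β_Farrow = 0.852 × 45.80% / 23.36% = 1.6704
β_Brixley = 0.433 × 40.56% / 23.36% = 0.7518
β_Bellamy = 0.515 × 19.57% / 23.36% = 0.4314
β_Varden = 0.405 × 28.90% / 23.36% = 0.5010
β_Jory = 0.712 × 16.06% / 23.36% = 0.4895
β_P = Σ w_i β_i = 0.13×0.7018 + 0.07×1.6704 + 0.20×0.7518 + 0.19×0.4314 + 0.10×0.5010 + 0.31×0.4895 = 0.6423

0.642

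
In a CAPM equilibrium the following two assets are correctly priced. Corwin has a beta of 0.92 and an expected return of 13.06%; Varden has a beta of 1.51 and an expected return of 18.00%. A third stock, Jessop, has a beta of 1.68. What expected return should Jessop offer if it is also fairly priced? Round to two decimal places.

MRP (SML slope) = (18.00% − 13.06%) / (1.51 − 0.92) = 4.94% / 0.59 = 8.3729%
R_f (intercept) = 13.06% − 0.92 × 8.3729% = 5.3569%
E(R_Jessop) = R_f + β × MRP = 5.3569% + 1.68 × 8.3729% = 19.42%

19.42%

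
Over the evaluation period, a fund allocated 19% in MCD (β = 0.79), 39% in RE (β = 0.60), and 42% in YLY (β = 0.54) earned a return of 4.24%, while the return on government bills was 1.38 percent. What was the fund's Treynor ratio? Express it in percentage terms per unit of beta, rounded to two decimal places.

β_P = 0.19×0.79 + 0.39×0.60 + 0.42×0.54 = 0.6109
Treynor = (R_P − R_f) / β_P = (4.24% − 1.38%) / 0.6109 = 2.86% / 0.6109 = 4.68%

4.68%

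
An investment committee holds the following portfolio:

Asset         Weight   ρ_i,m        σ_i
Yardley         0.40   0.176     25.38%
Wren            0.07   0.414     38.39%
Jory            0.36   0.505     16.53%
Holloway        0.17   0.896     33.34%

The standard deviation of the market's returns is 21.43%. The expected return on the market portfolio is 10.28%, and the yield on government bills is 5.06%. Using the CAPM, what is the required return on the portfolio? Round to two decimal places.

β_Yardley = 0.176 × 25.38% / 21.43% = 0.2084
β_Wren = 0.414 × 38.39% / 21.43% = 0.7416
β_Jory = 0.505 × 16.53% / 21.43% = 0.3895
β_Holloway = 0.896 × 33.34% / 21.43% = 1.3940
β_P = Σ w_i β_i = 0.40×0.2084 + 0.07×0.7416 + 0.36×0.3895 + 0.17×1.3940 = 0.5125
MRP = 10.28% − 5.06% = 5.22%
E(R_P) = R_f + β_P × MRP = 5.06% + 0.5125 × 5.22% = 7.74%

7.74%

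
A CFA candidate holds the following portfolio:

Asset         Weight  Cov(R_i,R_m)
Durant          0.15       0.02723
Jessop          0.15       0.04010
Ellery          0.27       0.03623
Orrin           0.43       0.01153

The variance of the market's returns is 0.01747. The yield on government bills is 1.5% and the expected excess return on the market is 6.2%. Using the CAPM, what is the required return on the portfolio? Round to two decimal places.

10.32%

β_Durant = 0.02723 / 0.01747 = 1.5587
β_Jessop = 0.04010 / 0.01747 = 2.2954
β_Ellery = 0.03623 / 0.01747 = 2.0738
β_Orrin = 0.01153 / 0.01747 = 0.6600
β_P = Σ w_i β_i = 0.15×1.5587 + 0.15×2.2954 + 0.27×2.0738 + 0.43×0.6600 = 1.4218
E(R_P) = R_f + β_P × MRP = 1.5% + 1.4218 × 6.2% = 10.32%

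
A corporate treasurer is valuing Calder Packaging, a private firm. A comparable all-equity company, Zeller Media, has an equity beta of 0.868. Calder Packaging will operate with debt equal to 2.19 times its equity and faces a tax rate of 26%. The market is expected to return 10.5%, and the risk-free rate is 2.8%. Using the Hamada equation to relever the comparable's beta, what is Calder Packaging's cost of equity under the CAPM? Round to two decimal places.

β_L = β_U × [1 + (1 − t)(D/E)] = 0.868 × [1 + (1 − 0.26) × 2.19]
    = 0.868 × [1 + 0.74 × 2.19] = 0.868 × 2.6206 = 2.2747
MRP = 10.5% − 2.8% = 7.70%
E(R) = R_f + β_L × MRP = 2.8% + 2.2747 × 7.7% = 20.32%

20.32%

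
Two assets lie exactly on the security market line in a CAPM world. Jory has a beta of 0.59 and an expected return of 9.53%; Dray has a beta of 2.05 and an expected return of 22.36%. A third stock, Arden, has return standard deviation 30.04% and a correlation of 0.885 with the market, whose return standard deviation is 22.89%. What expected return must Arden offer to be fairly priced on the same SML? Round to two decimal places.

MRP = (22.36% − 9.53%) / (2.05 − 0.59) = 8.7877%
R_f = 9.53% − 0.59 × 8.7877% = 4.3453%
β_Arden = ρ·σ_i/σ_m = 0.885 × 30.04 / 22.89 = 1.1614
E(R_Arden) = R_f + β × MRP = 4.3453% + 1.1614 × 8.7877% = 14.55%

14.55%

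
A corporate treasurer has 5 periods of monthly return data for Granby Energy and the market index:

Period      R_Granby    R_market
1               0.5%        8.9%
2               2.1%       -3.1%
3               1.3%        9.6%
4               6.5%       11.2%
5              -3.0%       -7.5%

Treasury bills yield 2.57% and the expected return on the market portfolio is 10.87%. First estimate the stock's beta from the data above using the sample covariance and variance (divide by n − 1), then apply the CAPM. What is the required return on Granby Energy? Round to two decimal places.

4.79%

Mean R_i = (0.5 + 2.1 + 1.3 + 6.5 − 3.0) / 5 = 1.4800%
Mean R_m = (8.9 − 3.1 + 9.6 + 11.2 − 7.5) / 5 = 3.8200%
Σ(R_i − R̄_i)(R_m − R̄_m) = 77.4520  ⇒  Cov = 77.4520 / 4 = 19.3630
Σ(R_m − R̄_m)² = 289.7080  ⇒  Var(R_m) = 289.7080 / 4 = 72.4270
β = Cov / Var(R_m) = 19.3630 / 72.4270 = 0.2673
MRP = 10.87% − 2.57% = 8.30%
E(R) = R_f + β × MRP = 2.57% + 0.2673 × 8.30% = 4.79%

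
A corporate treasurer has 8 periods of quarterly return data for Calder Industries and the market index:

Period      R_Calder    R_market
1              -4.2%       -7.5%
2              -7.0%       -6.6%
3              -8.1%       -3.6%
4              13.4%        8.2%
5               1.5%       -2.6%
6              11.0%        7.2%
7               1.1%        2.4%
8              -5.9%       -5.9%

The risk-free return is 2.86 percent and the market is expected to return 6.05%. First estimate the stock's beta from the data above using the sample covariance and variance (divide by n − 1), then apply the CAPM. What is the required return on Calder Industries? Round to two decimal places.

6.77%

Mean R_i = (-4.2 − 7.0 − 8.1 + 13.4 + 1.5 + 11.0 + 1.1 − 5.9) / 8 = 0.2250%
Mean R_m = (-7.5 − 6.6 − 3.6 + 8.2 − 2.6 + 7.2 + 2.4 − 5.9) / 8 = -1.0500%
Σ(R_i − R̄_i)(R_m − R̄_m) = 331.3800  ⇒  Cov = 331.3800 / 7 = 47.3400
Σ(R_m − R̄_m)² = 270.3600  ⇒  Var(R_m) = 270.3600 / 7 = 38.6229
β = Cov / Var(R_m) = 47.3400 / 38.6229 = 1.2257
MRP = 6.05% − 2.86% = 3.19%
E(R) = R_f + β × MRP = 2.86% + 1.2257 × 3.19% = 6.77%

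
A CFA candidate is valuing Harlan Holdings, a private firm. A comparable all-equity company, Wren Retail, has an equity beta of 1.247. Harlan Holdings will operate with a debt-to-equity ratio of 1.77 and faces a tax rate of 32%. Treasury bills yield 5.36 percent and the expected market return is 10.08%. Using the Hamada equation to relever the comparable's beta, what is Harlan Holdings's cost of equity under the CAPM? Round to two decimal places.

β_L = β_U × [1 + (1 − t)(D/E)] = 1.247 × [1 + (1 − 0.32) × 1.77]
    = 1.247 × [1 + 0.68 × 1.77] = 1.247 × 2.2036 = 2.7479
MRP = 10.08% − 5.36% = 4.72%
E(R) = R_f + β_L × MRP = 5.36% + 2.7479 × 4.72% = 18.33%

18.33%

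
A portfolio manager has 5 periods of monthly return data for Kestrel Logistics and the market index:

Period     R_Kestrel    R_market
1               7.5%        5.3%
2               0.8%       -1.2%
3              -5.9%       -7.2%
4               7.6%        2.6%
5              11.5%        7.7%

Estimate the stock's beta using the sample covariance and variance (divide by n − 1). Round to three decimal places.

1.157

Mean R_i = (7.5 + 0.8 − 5.9 + 7.6 + 11.5) / 5 = 4.3000%
Mean R_m = (5.3 − 1.2 − 7.2 + 2.6 + 7.7) / 5 = 1.4400%
Σ(R_i − R̄_i)(R_m − R̄_m) = 158.6200  ⇒  Cov = 158.6200 / 4 = 39.6550
Σ(R_m − R̄_m)² = 137.0520  ⇒  Var(R_m) = 137.0520 / 4 = 34.2630
β = Cov / Var(R_m) = 39.6550 / 34.2630 = 1.1574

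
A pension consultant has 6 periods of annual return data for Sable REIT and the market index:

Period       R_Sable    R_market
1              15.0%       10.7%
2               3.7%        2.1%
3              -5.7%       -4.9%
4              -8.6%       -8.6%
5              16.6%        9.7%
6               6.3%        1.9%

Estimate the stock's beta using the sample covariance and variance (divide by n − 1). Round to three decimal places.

Mean R_i = (15.0 + 3.7 − 5.7 − 8.6 + 16.6 + 6.3) / 6 = 4.5500%
Mean R_m = (10.7 + 2.1 − 4.9 − 8.6 + 9.7 + 1.9) / 6 = 1.8167%
Σ(R_i − R̄_i)(R_m − R̄_m) = 393.5550  ⇒  Cov = 393.5550 / 5 = 78.7110
Σ(R_m − R̄_m)² = 294.7683  ⇒  Var(R_m) = 294.7683 / 5 = 58.9537
β = Cov / Var(R_m) = 78.7110 / 58.9537 = 1.3351

1.335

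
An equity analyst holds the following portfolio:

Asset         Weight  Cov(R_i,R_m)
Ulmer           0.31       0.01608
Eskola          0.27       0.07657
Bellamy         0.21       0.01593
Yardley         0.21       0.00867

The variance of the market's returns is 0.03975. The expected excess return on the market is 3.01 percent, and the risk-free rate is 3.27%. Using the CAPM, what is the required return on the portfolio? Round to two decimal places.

5.60%

β_Ulmer = 0.01608 / 0.03975 = 0.4045
β_Eskola = 0.07657 / 0.03975 = 1.9263
β_Bellamy = 0.01593 / 0.03975 = 0.4008
β_Yardley = 0.00867 / 0.03975 = 0.2181
β_P = Σ w_i β_i = 0.31×0.4045 + 0.27×1.9263 + 0.21×0.4008 + 0.21×0.2181 = 0.7755
E(R_P) = R_f + β_P × MRP = 3.27% + 0.7755 × 3.01% = 5.60%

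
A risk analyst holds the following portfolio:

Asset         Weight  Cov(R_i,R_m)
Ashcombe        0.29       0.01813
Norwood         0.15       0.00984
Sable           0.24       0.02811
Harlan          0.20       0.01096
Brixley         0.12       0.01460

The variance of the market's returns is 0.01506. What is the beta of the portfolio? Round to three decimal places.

1.157

β_Ashcombe = 0.01813 / 0.01506 = 1.2039
β_Norwood = 0.00984 / 0.01506 = 0.6534
β_Sable = 0.02811 / 0.01506 = 1.8665
β_Harlan = 0.01096 / 0.01506 = 0.7278
β_Brixley = 0.01460 / 0.01506 = 0.9695
β_P = Σ w_i β_i = 0.29×1.2039 + 0.15×0.6534 + 0.24×1.8665 + 0.20×0.7278 + 0.12×0.9695 = 1.1570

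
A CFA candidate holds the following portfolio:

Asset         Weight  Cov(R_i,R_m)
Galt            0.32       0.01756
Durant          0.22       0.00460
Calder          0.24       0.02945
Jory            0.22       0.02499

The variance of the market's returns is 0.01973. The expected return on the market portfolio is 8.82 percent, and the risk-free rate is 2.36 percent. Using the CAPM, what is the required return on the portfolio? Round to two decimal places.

8.65%

β_Galt = 0.01756 / 0.01973 = 0.8900
β_Durant = 0.00460 / 0.01973 = 0.2331
β_Calder = 0.02945 / 0.01973 = 1.4927
β_Jory = 0.02499 / 0.01973 = 1.2666
β_P = Σ w_i β_i = 0.32×0.8900 + 0.22×0.2331 + 0.24×1.4927 + 0.22×1.2666 = 0.9730
MRP = 8.82% − 2.36% = 6.46%
E(R_P) = R_f + β_P × MRP = 2.36% + 0.9730 × 6.46% = 8.65%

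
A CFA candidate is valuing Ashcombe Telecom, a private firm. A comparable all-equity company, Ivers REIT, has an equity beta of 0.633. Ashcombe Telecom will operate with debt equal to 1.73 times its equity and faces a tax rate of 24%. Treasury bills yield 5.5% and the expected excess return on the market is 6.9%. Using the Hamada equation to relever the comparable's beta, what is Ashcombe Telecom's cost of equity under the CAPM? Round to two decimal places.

β_L = β_U × [1 + (1 − t)(D/E)] = 0.633 × [1 + (1 − 0.24) × 1.73]
    = 0.633 × [1 + 0.76 × 1.73] = 0.633 × 2.3148 = 1.4653
E(R) = R_f + β_L × MRP = 5.5% + 1.4653 × 6.9% = 15.61%

15.61%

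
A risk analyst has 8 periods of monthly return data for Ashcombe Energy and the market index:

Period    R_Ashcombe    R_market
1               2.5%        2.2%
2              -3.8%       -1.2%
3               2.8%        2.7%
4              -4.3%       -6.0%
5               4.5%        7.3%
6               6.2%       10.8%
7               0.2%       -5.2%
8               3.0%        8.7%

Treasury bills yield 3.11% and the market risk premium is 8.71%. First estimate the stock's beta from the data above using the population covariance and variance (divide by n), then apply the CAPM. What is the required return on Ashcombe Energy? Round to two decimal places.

Mean R_i = (2.5 − 3.8 + 2.8 − 4.3 + 4.5 + 6.2 + 0.2 + 3.0) / 8 = 1.3875%
Mean R_m = (2.2 − 1.2 + 2.7 − 6.0 + 7.3 + 10.8 − 5.2 + 8.7) / 8 = 2.4125%
Σ(R_i − R̄_i)(R_m − R̄_m) = 141.5113  ⇒  Cov = 141.5113 / 8 = 17.6889
Σ(R_m − R̄_m)² = 275.6688  ⇒  Var(R_m) = 275.6688 / 8 = 34.4586
β = Cov / Var(R_m) = 17.6889 / 34.4586 = 0.5133
E(R) = R_f + β × MRP = 3.11% + 0.5133 × 8.71% = 7.58%

7.58%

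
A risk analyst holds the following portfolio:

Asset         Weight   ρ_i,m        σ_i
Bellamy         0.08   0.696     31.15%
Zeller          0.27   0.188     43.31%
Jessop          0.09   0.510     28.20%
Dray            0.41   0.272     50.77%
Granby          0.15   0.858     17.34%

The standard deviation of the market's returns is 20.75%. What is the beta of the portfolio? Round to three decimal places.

β_Bellamy = 0.696 × 31.15% / 20.75% = 1.0448
β_Zeller = 0.188 × 43.31% / 20.75% = 0.3924
β_Jessop = 0.510 × 28.20% / 20.75% = 0.6931
β_Dray = 0.272 × 50.77% / 20.75% = 0.6655
β_Granby = 0.858 × 17.34% / 20.75% = 0.7170
β_P = Σ w_i β_i = 0.08×1.0448 + 0.27×0.3924 + 0.09×0.6931 + 0.41×0.6655 + 0.15×0.7170 = 0.6323

0.632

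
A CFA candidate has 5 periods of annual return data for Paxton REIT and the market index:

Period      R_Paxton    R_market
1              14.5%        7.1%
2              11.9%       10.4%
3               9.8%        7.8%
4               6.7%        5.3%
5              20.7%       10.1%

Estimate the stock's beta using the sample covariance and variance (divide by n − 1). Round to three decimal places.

1.649

Mean R_i = (14.5 + 11.9 + 9.8 + 6.7 + 20.7) / 5 = 12.7200%
Mean R_m = (7.1 + 10.4 + 7.8 + 5.3 + 10.1) / 5 = 8.1400%
Σ(R_i − R̄_i)(R_m − R̄_m) = 30.0260  ⇒  Cov = 30.0260 / 4 = 7.5065
Σ(R_m − R̄_m)² = 18.2120  ⇒  Var(R_m) = 18.2120 / 4 = 4.5530
β = Cov / Var(R_m) = 7.5065 / 4.5530 = 1.6487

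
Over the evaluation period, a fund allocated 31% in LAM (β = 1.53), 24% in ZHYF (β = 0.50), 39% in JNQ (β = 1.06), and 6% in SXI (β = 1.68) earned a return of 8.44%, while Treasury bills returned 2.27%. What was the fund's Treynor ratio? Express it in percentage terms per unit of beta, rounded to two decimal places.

β_P = 0.31×1.53 + 0.24×0.50 + 0.39×1.06 + 0.06×1.68 = 1.1085
Treynor = (R_P − R_f) / β_P = (8.44% − 2.27%) / 1.1085 = 6.17% / 1.1085 = 5.57%

5.57%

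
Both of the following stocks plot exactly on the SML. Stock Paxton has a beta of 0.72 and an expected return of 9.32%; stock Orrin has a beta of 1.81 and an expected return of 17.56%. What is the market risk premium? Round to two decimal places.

Both satisfy E(R) = R_f + β·MRP, so the slope of the SML is
MRP = (17.56% − 9.32%) / (1.81 − 0.72) = 8.24% / 1.09 = 7.5596%

7.56%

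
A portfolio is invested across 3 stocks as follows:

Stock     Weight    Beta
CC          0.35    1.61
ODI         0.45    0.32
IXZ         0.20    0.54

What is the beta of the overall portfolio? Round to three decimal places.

β_P = Σ w_i β_i = 0.35×1.61 + 0.45×0.32 + 0.20×0.54 = 0.8155

0.816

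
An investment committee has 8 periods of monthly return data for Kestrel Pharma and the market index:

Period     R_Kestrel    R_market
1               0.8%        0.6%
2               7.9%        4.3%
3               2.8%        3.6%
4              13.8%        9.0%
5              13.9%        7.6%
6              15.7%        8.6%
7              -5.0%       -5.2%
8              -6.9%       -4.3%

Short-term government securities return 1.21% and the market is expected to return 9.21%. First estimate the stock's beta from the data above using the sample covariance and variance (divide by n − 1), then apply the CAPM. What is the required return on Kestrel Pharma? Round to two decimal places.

13.57%

Mean R_i = (0.8 + 7.9 + 2.8 + 13.8 + 13.9 + 15.7 − 5.0 − 6.9) / 8 = 5.3750%
Mean R_m = (0.6 + 4.3 + 3.6 + 9.0 + 7.6 + 8.6 − 5.2 − 4.3) / 8 = 3.0250%
Σ(R_i − R̄_i)(R_m − R̄_m) = 334.9850  ⇒  Cov = 334.9850 / 7 = 47.8550
Σ(R_m − R̄_m)² = 216.8550  ⇒  Var(R_m) = 216.8550 / 7 = 30.9793
β = Cov / Var(R_m) = 47.8550 / 30.9793 = 1.5447
MRP = 9.21% − 1.21% = 8.00%
E(R) = R_f + β × MRP = 1.21% + 1.5447 × 8.00% = 13.57%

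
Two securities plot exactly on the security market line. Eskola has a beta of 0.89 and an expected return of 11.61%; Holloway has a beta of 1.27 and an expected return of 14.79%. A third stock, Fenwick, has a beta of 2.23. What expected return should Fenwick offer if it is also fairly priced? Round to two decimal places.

MRP (SML slope) = (14.79% − 11.61%) / (1.27 − 0.89) = 3.18% / 0.38 = 8.3684%
R_f (intercept) = 11.61% − 0.89 × 8.3684% = 4.1621%
E(R_Fenwick) = R_f + β × MRP = 4.1621% + 2.23 × 8.3684% = 22.82%

22.82%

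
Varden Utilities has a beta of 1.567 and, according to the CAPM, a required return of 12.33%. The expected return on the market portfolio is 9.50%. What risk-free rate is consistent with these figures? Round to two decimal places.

E(R) = R_f + β(E(R_m) − R_f) = R_f(1 − β) + β·E(R_m)
12.33% = R_f × (1 − 1.567) + 1.567 × 9.50%
12.33% = R_f × -0.567 + 14.88650%
R_f = (12.33% − 14.88650%) / -0.567 = 4.51%

4.51%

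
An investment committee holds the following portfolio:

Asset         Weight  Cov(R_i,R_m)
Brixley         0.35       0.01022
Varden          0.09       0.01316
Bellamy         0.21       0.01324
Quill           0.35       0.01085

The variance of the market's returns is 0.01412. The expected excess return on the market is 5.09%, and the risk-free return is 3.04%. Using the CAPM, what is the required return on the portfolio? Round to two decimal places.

β_Brixley = 0.01022 / 0.01412 = 0.7238
β_Varden = 0.01316 / 0.01412 = 0.9320
β_Bellamy = 0.01324 / 0.01412 = 0.9377
β_Quill = 0.01085 / 0.01412 = 0.7684
β_P = Σ w_i β_i = 0.35×0.7238 + 0.09×0.9320 + 0.21×0.9377 + 0.35×0.7684 = 0.8031
E(R_P) = R_f + β_P × MRP = 3.04% + 0.8031 × 5.09% = 7.13%

7.13%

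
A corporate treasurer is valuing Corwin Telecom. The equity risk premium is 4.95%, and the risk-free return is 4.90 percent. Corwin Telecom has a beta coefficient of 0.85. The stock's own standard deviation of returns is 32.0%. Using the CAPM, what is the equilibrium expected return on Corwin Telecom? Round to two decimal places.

E(R) = R_f + β × MRP = 4.90% + 0.85 × 4.95% = 9.11%

9.11%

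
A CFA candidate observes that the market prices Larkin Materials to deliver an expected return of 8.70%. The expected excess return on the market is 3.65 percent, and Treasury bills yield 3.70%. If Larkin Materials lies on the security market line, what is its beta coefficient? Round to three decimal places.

β = (E(R) − R_f) / MRP = (8.70% − 3.70%) / 3.65% = 5.00% / 3.65% = 1.370

1.370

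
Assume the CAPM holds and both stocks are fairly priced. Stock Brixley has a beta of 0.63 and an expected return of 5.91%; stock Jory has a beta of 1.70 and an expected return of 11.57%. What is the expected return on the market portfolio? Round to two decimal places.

7.87%

Both satisfy E(R) = R_f + β·MRP, so the slope of the SML is
MRP = (11.57% − 5.91%) / (1.70 − 0.63) = 5.66% / 1.07 = 5.2897%
R_f = E(R_Brixley) − β_Brixley·MRP = 5.91% − 0.63 × 5.2897% = 2.5775%
E(R_m) = R_f + MRP = 2.5775% + 5.2897% = 7.87%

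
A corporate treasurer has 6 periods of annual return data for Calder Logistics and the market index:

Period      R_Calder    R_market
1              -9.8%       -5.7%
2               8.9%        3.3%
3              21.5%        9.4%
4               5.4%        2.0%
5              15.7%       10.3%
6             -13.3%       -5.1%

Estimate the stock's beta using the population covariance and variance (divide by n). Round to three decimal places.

Mean R_i = (-9.8 + 8.9 + 21.5 + 5.4 + 15.7 − 13.3) / 6 = 4.7333%
Mean R_m = (-5.7 + 3.3 + 9.4 + 2.0 + 10.3 − 5.1) / 6 = 2.3667%
Σ(R_i − R̄_i)(R_m − R̄_m) = 460.4567  ⇒  Cov = 460.4567 / 6 = 76.7428
Σ(R_m − R̄_m)² = 234.2333  ⇒  Var(R_m) = 234.2333 / 6 = 39.0389
β = Cov / Var(R_m) = 76.7428 / 39.0389 = 1.9658

1.966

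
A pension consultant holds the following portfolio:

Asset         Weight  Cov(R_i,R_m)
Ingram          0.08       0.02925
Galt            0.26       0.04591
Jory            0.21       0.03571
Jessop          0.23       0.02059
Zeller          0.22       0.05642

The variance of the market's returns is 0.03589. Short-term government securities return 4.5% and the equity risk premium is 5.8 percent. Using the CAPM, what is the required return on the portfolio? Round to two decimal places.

β_Ingram = 0.02925 / 0.03589 = 0.8150
β_Galt = 0.04591 / 0.03589 = 1.2792
β_Jory = 0.03571 / 0.03589 = 0.9950
β_Jessop = 0.02059 / 0.03589 = 0.5737
β_Zeller = 0.05642 / 0.03589 = 1.5720
β_P = Σ w_i β_i = 0.08×0.8150 + 0.26×1.2792 + 0.21×0.9950 + 0.23×0.5737 + 0.22×1.5720 = 1.0845
E(R_P) = R_f + β_P × MRP = 4.5% + 1.0845 × 5.8% = 10.79%

10.79%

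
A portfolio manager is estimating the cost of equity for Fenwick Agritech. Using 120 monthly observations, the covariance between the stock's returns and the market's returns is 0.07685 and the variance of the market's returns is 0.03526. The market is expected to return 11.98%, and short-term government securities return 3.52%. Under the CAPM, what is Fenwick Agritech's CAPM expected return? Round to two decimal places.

21.96%

β = Cov(R_i, R_m) / Var(R_m) = 0.07685 / 0.03526 = 2.1795
MRP = 11.98% − 3.52% = 8.46%
E(R) = R_f + β × MRP = 3.52% + 2.1795 × 8.46% = 21.96%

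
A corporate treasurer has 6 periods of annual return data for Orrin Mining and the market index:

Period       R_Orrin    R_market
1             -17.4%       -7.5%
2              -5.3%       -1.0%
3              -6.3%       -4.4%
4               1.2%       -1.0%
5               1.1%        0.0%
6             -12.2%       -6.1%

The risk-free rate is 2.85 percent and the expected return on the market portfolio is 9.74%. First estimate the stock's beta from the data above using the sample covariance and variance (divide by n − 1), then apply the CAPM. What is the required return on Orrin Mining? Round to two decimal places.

Mean R_i = (-17.4 − 5.3 − 6.3 + 1.2 + 1.1 − 12.2) / 6 = -6.4833%
Mean R_m = (-7.5 − 1.0 − 4.4 − 1.0 + 0.0 − 6.1) / 6 = -3.3333%
Σ(R_i − R̄_i)(R_m − R̄_m) = 107.0733  ⇒  Cov = 107.0733 / 5 = 21.4147
Σ(R_m − R̄_m)² = 48.1533  ⇒  Var(R_m) = 48.1533 / 5 = 9.6307
β = Cov / Var(R_m) = 21.4147 / 9.6307 = 2.2236
MRP = 9.74% − 2.85% = 6.89%
E(R) = R_f + β × MRP = 2.85% + 2.2236 × 6.89% = 18.17%

18.17%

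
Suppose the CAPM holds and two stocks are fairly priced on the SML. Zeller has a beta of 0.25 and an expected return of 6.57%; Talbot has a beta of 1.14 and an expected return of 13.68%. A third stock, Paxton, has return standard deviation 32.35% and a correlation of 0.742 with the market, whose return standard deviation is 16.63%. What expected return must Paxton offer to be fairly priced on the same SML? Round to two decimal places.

16.10%

MRP = (13.68% − 6.57%) / (1.14 − 0.25) = 7.9888%
R_f = 6.57% − 0.25 × 7.9888% = 4.5728%
β_Paxton = ρ·σ_i/σ_m = 0.742 × 32.35 / 16.63 = 1.4434
E(R_Paxton) = R_f + β × MRP = 4.5728% + 1.4434 × 7.9888% = 16.10%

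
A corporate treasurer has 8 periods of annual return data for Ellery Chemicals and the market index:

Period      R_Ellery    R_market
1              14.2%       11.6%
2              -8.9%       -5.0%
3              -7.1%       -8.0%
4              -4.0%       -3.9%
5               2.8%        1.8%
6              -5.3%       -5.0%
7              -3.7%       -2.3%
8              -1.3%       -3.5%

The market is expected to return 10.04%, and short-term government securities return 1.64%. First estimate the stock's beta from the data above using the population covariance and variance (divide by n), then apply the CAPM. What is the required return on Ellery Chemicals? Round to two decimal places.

11.45%

Mean R_i = (14.2 − 8.9 − 7.1 − 4.0 + 2.8 − 5.3 − 3.7 − 1.3) / 8 = -1.6625%
Mean R_m = (11.6 − 5.0 − 8.0 − 3.9 + 1.8 − 5.0 − 2.3 − 3.5) / 8 = -1.7875%
Σ(R_i − R̄_i)(R_m − R̄_m) = 302.4463  ⇒  Cov = 302.4463 / 8 = 37.8058
Σ(R_m − R̄_m)² = 258.9888  ⇒  Var(R_m) = 258.9888 / 8 = 32.3736
β = Cov / Var(R_m) = 37.8058 / 32.3736 = 1.1678
MRP = 10.04% − 1.64% = 8.40%
E(R) = R_f + β × MRP = 1.64% + 1.1678 × 8.40% = 11.45%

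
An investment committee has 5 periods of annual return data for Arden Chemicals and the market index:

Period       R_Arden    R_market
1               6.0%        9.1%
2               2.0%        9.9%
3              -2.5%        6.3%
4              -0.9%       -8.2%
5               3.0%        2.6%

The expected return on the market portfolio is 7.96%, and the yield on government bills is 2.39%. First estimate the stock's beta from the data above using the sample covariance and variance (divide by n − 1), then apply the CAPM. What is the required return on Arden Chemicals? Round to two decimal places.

3.52%

Mean R_i = (6.0 + 2.0 − 2.5 − 0.9 + 3.0) / 5 = 1.5200%
Mean R_m = (9.1 + 9.9 + 6.3 − 8.2 + 2.6) / 5 = 3.9400%
Σ(R_i − R̄_i)(R_m − R̄_m) = 43.8860  ⇒  Cov = 43.8860 / 4 = 10.9715
Σ(R_m − R̄_m)² = 216.8920  ⇒  Var(R_m) = 216.8920 / 4 = 54.2230
β = Cov / Var(R_m) = 10.9715 / 54.2230 = 0.2023
MRP = 7.96% − 2.39% = 5.57%
E(R) = R_f + β × MRP = 2.39% + 0.2023 × 5.57% = 3.52%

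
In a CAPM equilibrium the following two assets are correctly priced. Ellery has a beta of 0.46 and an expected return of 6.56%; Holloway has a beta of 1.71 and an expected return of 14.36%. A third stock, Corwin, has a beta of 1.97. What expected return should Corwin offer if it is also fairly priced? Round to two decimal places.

MRP (SML slope) = (14.36% − 6.56%) / (1.71 − 0.46) = 7.80% / 1.25 = 6.2400%
R_f (intercept) = 6.56% − 0.46 × 6.2400% = 3.6896%
E(R_Corwin) = R_f + β × MRP = 3.6896% + 1.97 × 6.2400% = 15.98%

15.98%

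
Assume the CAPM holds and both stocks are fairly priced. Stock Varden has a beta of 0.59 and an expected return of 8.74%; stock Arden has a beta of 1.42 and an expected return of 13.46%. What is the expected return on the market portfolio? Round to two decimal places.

Both satisfy E(R) = R_f + β·MRP, so the slope of the SML is
MRP = (13.46% − 8.74%) / (1.42 − 0.59) = 4.72% / 0.83 = 5.6867%
R_f = E(R_Varden) − β_Varden·MRP = 8.74% − 0.59 × 5.6867% = 5.3848%
E(R_m) = R_f + MRP = 5.3848% + 5.6867% = 11.07%

11.07%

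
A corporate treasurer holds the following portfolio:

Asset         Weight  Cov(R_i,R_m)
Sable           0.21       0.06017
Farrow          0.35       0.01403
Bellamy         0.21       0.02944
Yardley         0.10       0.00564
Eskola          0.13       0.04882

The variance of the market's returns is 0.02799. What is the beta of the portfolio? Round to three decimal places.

1.095

β_Sable = 0.06017 / 0.02799 = 2.1497
β_Farrow = 0.01403 / 0.02799 = 0.5013
β_Bellamy = 0.02944 / 0.02799 = 1.0518
β_Yardley = 0.00564 / 0.02799 = 0.2015
β_Eskola = 0.04882 / 0.02799 = 1.7442
β_P = Σ w_i β_i = 0.21×2.1497 + 0.35×0.5013 + 0.21×1.0518 + 0.10×0.2015 + 0.13×1.7442 = 1.0947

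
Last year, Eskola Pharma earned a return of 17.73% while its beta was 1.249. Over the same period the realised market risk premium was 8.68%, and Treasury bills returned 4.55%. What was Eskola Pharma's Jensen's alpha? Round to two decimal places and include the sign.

+2.34%

CAPM benchmark = R_f + β(R_m − R_f) = 4.55% + 1.249 × 8.68% = 15.39132%
α = actual − benchmark = 17.73% − 15.39132% = +2.34%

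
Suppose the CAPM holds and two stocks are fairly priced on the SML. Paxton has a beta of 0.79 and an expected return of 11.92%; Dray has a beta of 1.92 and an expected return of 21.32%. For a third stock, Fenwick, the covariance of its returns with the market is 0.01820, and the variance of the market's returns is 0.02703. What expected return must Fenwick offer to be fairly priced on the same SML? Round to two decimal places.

10.95%

MRP = (21.32% − 11.92%) / (1.92 − 0.79) = 8.3186%
R_f = 11.92% − 0.79 × 8.3186% = 5.3483%
β_Fenwick = Cov / Var(R_m) = 0.01820 / 0.02703 = 0.6733
E(R_Fenwick) = R_f + β × MRP = 5.3483% + 0.6733 × 8.3186% = 10.95%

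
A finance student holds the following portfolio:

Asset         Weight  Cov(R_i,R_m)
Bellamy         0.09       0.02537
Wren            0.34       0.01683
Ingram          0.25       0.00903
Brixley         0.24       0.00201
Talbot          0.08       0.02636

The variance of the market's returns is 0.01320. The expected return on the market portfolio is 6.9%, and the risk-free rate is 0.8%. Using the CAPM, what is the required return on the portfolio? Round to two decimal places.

β_Bellamy = 0.02537 / 0.01320 = 1.9220
β_Wren = 0.01683 / 0.01320 = 1.2750
β_Ingram = 0.00903 / 0.01320 = 0.6841
β_Brixley = 0.00201 / 0.01320 = 0.1523
β_Talbot = 0.02636 / 0.01320 = 1.9970
β_P = Σ w_i β_i = 0.09×1.9220 + 0.34×1.2750 + 0.25×0.6841 + 0.24×0.1523 + 0.08×1.9970 = 0.9738
MRP = 6.9% − 0.8% = 6.10%
E(R_P) = R_f + β_P × MRP = 0.8% + 0.9738 × 6.1% = 6.74%

6.74%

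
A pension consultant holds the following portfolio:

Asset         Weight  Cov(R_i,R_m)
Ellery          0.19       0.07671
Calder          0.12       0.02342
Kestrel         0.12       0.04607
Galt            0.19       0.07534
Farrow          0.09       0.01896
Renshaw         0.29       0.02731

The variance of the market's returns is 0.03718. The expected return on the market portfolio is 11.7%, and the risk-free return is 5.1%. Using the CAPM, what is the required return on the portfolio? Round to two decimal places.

13.42%

β_Ellery = 0.07671 / 0.03718 = 2.0632
β_Calder = 0.02342 / 0.03718 = 0.6299
β_Kestrel = 0.04607 / 0.03718 = 1.2391
β_Galt = 0.07534 / 0.03718 = 2.0264
β_Farrow = 0.01896 / 0.03718 = 0.5100
β_Renshaw = 0.02731 / 0.03718 = 0.7345
β_P = Σ w_i β_i = 0.19×2.0632 + 0.12×0.6299 + 0.12×1.2391 + 0.19×2.0264 + 0.09×0.5100 + 0.29×0.7345 = 1.2602
MRP = 11.7% − 5.1% = 6.60%
E(R_P) = R_f + β_P × MRP = 5.1% + 1.2602 × 6.6% = 13.42%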